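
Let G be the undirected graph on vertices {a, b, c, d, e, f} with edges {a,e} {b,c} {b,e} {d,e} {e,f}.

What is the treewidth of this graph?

1

A width-1 tree decomposition is:
Bags: B1 = {b, e}  B2 = {b, c}  B3 = {a, e}  B4 = {d, e}  B5 = {e, f}
Tree: B1–B2, B1–B3, B1–B4, B1–B5
Each bag holds 2 vertices, so the decomposition has width 1, which upper-bounds the treewidth. G has an edge, so its treewidth is at least 1. Combining the bounds, tw(G) = 1.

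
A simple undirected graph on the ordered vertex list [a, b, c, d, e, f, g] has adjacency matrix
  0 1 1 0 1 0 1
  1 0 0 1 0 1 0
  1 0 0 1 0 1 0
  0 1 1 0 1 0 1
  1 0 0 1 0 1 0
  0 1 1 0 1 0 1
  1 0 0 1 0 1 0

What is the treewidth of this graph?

3

A width-3 tree decomposition is:
Bags: B1 = {a, c, d, f}  B2 = {a, d, f, g}  B3 = {a, b, d, f}  B4 = {a, d, e, f}
Tree: B1–B2, B2–B3, B3–B4
Every bag has size at most 4, so the width is 4 − 1 = 3 and tw(G) ≤ 3. For the lower bound: the 4 vertex sets {c,d}, {f,g}, {a}, {b} are disjoint, each induces a connected subgraph, and every pair is joined by at least one edge of G. Contracting each set to a single vertex therefore yields K_{4} as a minor, and since treewidth is minor-monotone, tw(G) ≥ tw(K_{4}) = 3. Therefore the treewidth is 3.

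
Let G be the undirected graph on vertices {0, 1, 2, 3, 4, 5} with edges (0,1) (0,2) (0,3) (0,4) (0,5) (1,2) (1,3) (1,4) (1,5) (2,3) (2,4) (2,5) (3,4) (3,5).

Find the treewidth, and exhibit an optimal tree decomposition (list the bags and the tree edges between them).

Treewidth 4.
One such decomposition:
Bags: B1 = {0, 1, 2, 3, 5}  B2 = {0, 1, 2, 3, 4}
Tree: B1–B2

Every bag has size at most 5, so the width is 5 − 1 = 4 and tw(G) ≤ 4. For the lower bound, the 5 vertices {0, 1, 2, 3, 4} are pairwise adjacent, and any tree decomposition puts a clique entirely inside one bag — forcing width ≥ 4. Therefore the treewidth is 4.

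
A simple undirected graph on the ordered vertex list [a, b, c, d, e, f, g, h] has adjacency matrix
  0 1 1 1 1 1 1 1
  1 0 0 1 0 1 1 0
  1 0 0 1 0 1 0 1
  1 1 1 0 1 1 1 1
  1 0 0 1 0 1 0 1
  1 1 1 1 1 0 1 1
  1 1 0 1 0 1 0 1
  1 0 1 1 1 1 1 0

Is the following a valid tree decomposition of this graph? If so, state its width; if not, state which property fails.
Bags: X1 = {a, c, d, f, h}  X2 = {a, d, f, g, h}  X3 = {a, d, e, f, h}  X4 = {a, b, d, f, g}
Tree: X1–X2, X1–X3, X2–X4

Yes; width 4.

Vertex coverage: the bags together contain {a, b, c, d, e, f, g, h}, the full vertex set. Edge coverage: each edge of G has both endpoints in at least one bag. Running intersection: for every vertex, the bags containing it form a connected subtree. All three properties hold, so this is a valid tree decomposition of width max|bag| − 1 = 4, and hence tw(G) ≤ 4.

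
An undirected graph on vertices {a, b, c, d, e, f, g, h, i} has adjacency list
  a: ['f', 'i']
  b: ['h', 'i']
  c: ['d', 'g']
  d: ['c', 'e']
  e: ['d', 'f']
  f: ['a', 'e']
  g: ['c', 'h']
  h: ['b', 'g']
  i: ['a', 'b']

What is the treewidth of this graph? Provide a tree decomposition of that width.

Treewidth 2.
Bags: B1 = {c, d, e}  B2 = {c, e, g}  B3 = {e, g, h}  B4 = {b, e, h}  B5 = {b, e, i}  B6 = {a, e, i}  B7 = {a, e, f}
Tree: B1–B2, B2–B3, B3–B4, B4–B5, B5–B6, B6–B7

The largest bag has 3 vertices, giving width 2; this decomposition certifies tw(G) ≤ 2. Since e–d–c–g–h–b–i–a–f–e is a cycle in G, G is not acyclic. Forests are exactly the graphs of treewidth ≤ 1, so tw(G) ≥ 2. Combining the bounds, tw(G) = 2.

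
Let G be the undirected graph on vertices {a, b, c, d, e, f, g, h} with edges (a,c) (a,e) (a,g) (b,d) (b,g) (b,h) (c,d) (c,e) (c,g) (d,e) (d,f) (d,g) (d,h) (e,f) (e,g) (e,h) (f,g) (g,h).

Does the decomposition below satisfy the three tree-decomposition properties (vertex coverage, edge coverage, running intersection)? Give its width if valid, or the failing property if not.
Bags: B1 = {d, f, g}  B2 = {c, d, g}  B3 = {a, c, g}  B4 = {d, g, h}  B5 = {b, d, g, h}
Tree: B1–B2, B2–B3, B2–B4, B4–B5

A tree decomposition must satisfy three properties: every vertex lies in some bag; for every edge, both endpoints lie together in some bag; and for every vertex, the bags containing it form a connected subtree. Here vertex e appears in no bag, so the decomposition is invalid.

No — vertex e appears in no bag.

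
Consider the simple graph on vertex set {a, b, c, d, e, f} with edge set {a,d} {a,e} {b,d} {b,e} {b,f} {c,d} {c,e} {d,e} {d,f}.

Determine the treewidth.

2

A width-2 tree decomposition is:
Bags: B1 = {c, d, e}  B2 = {a, d, e}  B3 = {b, d, e}  B4 = {b, d, f}
Tree: B1–B2, B2–B3, B3–B4
The largest bag has 3 vertices, giving width 2; this decomposition certifies tw(G) ≤ 2. On the other hand G contains the 3-clique {c, d, e}. A clique must lie in a single bag of any decomposition, so no decomposition can have width below 2. Hence tw(G) = 2 exactly.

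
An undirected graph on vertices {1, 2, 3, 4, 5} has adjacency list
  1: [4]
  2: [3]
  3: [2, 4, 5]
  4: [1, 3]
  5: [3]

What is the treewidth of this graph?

1

A width-1 tree decomposition is:
Bags: B1 = {2, 3}  B2 = {3, 4}  B3 = {1, 4}  B4 = {3, 5}
Tree: B1–B2, B2–B3, B2–B4
The largest bag has 2 vertices, giving width 1; this decomposition certifies tw(G) ≤ 1. G has an edge, so its treewidth is at least 1. Hence tw(G) = 1 exactly.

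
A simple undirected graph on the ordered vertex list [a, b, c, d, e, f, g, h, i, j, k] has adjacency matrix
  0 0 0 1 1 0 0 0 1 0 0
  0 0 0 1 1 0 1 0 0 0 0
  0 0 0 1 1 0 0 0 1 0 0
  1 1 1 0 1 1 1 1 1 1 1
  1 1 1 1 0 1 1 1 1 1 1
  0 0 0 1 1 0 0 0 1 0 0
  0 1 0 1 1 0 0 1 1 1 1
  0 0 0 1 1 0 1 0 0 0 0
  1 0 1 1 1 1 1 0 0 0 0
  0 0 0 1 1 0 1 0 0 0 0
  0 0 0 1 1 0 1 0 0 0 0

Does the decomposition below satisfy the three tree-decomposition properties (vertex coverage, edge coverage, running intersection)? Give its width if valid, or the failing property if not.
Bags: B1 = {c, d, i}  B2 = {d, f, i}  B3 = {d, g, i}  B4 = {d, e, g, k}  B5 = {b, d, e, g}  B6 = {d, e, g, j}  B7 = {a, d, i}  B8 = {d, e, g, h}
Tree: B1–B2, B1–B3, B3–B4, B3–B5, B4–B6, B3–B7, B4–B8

A tree decomposition must satisfy three properties: every vertex lies in some bag; for every edge, both endpoints lie together in some bag; and for every vertex, the bags containing it form a connected subtree. Here edge (e,c) lies in no bag, so the decomposition is invalid.

No — edge (e,c) lies in no bag.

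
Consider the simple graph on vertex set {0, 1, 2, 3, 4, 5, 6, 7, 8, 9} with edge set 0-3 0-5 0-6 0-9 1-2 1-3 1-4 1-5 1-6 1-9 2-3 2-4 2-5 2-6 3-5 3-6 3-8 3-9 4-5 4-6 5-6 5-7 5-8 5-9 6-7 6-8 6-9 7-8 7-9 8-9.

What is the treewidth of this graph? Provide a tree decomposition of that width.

Treewidth 4.
Bags: B1 = {3, 5, 6, 8, 9}  B2 = {0, 3, 5, 6, 9}  B3 = {1, 3, 5, 6, 9}  B4 = {1, 2, 3, 5, 6}  B5 = {5, 6, 7, 8, 9}  B6 = {1, 2, 4, 5, 6}
Tree: B1–B2, B1–B3, B3–B4, B1–B5, B4–B6

The largest bag has 5 vertices, giving width 4; this decomposition certifies tw(G) ≤ 4. For the lower bound, the 5 vertices {0, 3, 5, 6, 9} are pairwise adjacent, and any tree decomposition puts a clique entirely inside one bag — forcing width ≥ 4. Hence tw(G) = 4 exactly.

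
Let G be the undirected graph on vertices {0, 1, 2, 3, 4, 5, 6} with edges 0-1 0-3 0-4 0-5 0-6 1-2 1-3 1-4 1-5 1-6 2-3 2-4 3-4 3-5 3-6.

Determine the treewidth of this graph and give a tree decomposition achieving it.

Treewidth 3.
One such decomposition:
Bags: B1 = {0, 1, 3, 4}  B2 = {0, 1, 3, 5}  B3 = {1, 2, 3, 4}  B4 = {0, 1, 3, 6}
Tree: B1–B2, B1–B3, B1–B4

Each bag holds 4 vertices, so the decomposition has width 3, which upper-bounds the treewidth. Conversely, {0, 1, 3, 4} is a clique of size 4, and the vertices of any clique must share a bag in every tree decomposition; so some bag has ≥ 4 vertices and tw(G) ≥ 3. Combining the bounds, tw(G) = 3.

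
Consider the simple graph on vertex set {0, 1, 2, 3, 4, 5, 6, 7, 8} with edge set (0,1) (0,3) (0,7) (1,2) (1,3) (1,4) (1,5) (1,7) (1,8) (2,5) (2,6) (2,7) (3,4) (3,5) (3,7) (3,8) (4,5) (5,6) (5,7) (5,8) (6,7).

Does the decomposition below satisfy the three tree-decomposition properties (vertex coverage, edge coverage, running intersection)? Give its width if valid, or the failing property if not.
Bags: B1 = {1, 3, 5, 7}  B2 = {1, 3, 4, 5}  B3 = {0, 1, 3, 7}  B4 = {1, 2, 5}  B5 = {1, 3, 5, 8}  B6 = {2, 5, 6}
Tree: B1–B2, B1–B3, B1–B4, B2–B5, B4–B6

No — edge (7,2) lies in no bag.

A tree decomposition must satisfy three properties: every vertex lies in some bag; for every edge, both endpoints lie together in some bag; and for every vertex, the bags containing it form a connected subtree. Here edge (7,2) lies in no bag, so the decomposition is invalid.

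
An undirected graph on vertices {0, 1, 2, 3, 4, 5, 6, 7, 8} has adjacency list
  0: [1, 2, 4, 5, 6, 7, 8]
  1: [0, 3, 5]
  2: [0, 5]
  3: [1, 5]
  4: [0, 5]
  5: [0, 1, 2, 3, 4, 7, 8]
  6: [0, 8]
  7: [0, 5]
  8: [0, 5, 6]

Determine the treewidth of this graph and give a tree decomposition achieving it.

The largest bag has 3 vertices, giving width 2; this decomposition certifies tw(G) ≤ 2. On the other hand G contains the 3-clique {0, 1, 5}. A clique must lie in a single bag of any decomposition, so no decomposition can have width below 2. Therefore the treewidth is 2.

Treewidth 2.
Bags: B1 = {0, 1, 5}  B2 = {0, 5, 7}  B3 = {0, 2, 5}  B4 = {0, 4, 5}  B5 = {0, 5, 8}  B6 = {1, 3, 5}  B7 = {0, 6, 8}
Tree: B1–B2, B2–B3, B1–B4, B1–B5, B1–B6, B5–B7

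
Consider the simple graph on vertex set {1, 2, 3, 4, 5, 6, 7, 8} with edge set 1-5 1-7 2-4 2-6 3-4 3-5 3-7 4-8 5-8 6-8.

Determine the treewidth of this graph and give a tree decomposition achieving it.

Every bag has size at most 3, so the width is 3 − 1 = 2 and tw(G) ≤ 2. Since 7–1–5–3–7 is a cycle in G, G is not acyclic. Forests are exactly the graphs of treewidth ≤ 1, so tw(G) ≥ 2. Therefore the treewidth is 2.

Treewidth 2.
Bags: B1 = {1, 3, 7}  B2 = {1, 3, 5}  B3 = {3, 4, 5}  B4 = {4, 5, 8}  B5 = {2, 4, 8}  B6 = {2, 6, 8}
Tree: B1–B2, B2–B3, B3–B4, B4–B5, B5–B6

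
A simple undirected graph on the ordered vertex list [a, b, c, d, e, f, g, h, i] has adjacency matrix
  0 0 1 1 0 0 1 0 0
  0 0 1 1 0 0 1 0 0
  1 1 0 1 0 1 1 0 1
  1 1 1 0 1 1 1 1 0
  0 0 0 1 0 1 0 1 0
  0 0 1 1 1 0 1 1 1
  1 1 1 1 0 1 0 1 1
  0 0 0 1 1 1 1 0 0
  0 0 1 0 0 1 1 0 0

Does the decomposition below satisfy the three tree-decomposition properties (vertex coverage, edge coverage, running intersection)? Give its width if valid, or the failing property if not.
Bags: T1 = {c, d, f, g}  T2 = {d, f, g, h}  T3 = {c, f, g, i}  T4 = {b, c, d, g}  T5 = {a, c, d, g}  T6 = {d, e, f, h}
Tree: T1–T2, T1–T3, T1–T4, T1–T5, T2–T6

Yes; width 3.

Vertex coverage: the bags together contain {a, b, c, d, e, f, g, h, i}, the full vertex set. Edge coverage: each edge of G has both endpoints in at least one bag. Running intersection: for every vertex, the bags containing it form a connected subtree. All three properties hold, so this is a valid tree decomposition of width max|bag| − 1 = 3, and hence tw(G) ≤ 3.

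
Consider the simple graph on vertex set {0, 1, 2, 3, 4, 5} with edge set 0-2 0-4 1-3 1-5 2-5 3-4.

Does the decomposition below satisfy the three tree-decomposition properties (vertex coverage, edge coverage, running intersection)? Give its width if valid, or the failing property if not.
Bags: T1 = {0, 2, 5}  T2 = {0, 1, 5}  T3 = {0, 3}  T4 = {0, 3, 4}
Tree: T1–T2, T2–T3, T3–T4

No — edge (1,3) lies in no bag.

A tree decomposition must satisfy three properties: every vertex lies in some bag; for every edge, both endpoints lie together in some bag; and for every vertex, the bags containing it form a connected subtree. Here edge (1,3) lies in no bag, so the decomposition is invalid.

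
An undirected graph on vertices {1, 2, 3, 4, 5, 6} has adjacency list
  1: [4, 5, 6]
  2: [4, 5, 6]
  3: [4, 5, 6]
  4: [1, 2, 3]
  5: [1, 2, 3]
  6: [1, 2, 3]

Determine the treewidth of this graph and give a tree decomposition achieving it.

Treewidth 3.
One optimal decomposition is:
Bags: B1 = {3, 4, 5, 6}  B2 = {1, 4, 5, 6}  B3 = {2, 4, 5, 6}
Tree: B1–B2, B2–B3

The largest bag has 4 vertices, giving width 3; this decomposition certifies tw(G) ≤ 3. For the lower bound: the 4 vertex sets {3,4}, {1,6}, {5}, {2} are disjoint, each induces a connected subgraph, and every pair is joined by at least one edge of G. Contracting each set to a single vertex therefore yields K_{4} as a minor, and since treewidth is minor-monotone, tw(G) ≥ tw(K_{4}) = 3. Combining the bounds, tw(G) = 3.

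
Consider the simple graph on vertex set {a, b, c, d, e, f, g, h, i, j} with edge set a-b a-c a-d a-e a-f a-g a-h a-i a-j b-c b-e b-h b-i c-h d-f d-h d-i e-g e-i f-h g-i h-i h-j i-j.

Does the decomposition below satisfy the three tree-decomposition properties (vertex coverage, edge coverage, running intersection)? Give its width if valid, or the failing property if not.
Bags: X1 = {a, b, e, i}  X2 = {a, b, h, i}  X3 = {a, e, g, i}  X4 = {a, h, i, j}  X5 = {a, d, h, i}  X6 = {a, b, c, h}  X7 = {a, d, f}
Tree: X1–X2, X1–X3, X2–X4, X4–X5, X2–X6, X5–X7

No — edge (h,f) lies in no bag.

A tree decomposition must satisfy three properties: every vertex lies in some bag; for every edge, both endpoints lie together in some bag; and for every vertex, the bags containing it form a connected subtree. Here edge (h,f) lies in no bag, so the decomposition is invalid.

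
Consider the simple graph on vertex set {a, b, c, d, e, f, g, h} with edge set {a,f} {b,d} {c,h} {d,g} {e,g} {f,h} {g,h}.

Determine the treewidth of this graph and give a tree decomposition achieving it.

Each bag holds 2 vertices, so the decomposition has width 1, which upper-bounds the treewidth. Any graph with an edge has treewidth ≥ 1, and G has the edge g–h. The upper and lower bounds meet at 1, so that is the treewidth.

Treewidth 1.
One such decomposition:
Bags: B1 = {g, h}  B2 = {e, g}  B3 = {d, g}  B4 = {c, h}  B5 = {b, d}  B6 = {f, h}  B7 = {a, f}
Tree: B1–B2, B2–B3, B1–B4, B3–B5, B4–B6, B6–B7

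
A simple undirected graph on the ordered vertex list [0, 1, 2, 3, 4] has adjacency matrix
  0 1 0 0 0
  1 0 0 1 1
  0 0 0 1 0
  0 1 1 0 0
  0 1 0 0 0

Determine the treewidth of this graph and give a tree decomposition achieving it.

Treewidth 1.
One optimal decomposition is:
Bags: B1 = {1, 4}  B2 = {0, 1}  B3 = {1, 3}  B4 = {2, 3}
Tree: B1–B2, B1–B3, B3–B4

Each bag holds 2 vertices, so the decomposition has width 1, which upper-bounds the treewidth. Since G has at least one edge (e.g. 1–4), it is not an edgeless graph, so tw(G) ≥ 1. Therefore the treewidth is 1.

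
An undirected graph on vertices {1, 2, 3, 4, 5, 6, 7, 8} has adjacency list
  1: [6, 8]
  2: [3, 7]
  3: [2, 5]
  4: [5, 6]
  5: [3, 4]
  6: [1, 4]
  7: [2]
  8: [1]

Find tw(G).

A width-1 tree decomposition is:
Bags: B1 = {1, 8}  B2 = {1, 6}  B3 = {4, 6}  B4 = {4, 5}  B5 = {3, 5}  B6 = {2, 3}  B7 = {2, 7}
Tree: B1–B2, B2–B3, B3–B4, B4–B5, B5–B6, B6–B7
Every bag has size at most 2, so the width is 2 − 1 = 1 and tw(G) ≤ 1. Since G has at least one edge (e.g. 8–1), it is not an edgeless graph, so tw(G) ≥ 1. Hence tw(G) = 1 exactly.

1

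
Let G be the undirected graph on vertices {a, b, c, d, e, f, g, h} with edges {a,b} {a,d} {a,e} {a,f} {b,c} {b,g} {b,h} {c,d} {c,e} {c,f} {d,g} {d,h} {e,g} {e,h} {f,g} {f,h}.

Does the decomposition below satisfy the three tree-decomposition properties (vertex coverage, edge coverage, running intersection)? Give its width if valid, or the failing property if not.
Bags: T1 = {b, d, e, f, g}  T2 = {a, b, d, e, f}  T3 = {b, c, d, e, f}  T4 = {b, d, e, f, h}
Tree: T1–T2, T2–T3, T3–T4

Yes; width 4.

Every vertex of G appears in some bag (union = {a, b, c, d, e, f, g, h}); every edge is covered by a bag; and for each vertex v the set of bags containing v is connected in the bag tree. The decomposition is therefore valid. The largest bag has 5 vertices, so the width is 4.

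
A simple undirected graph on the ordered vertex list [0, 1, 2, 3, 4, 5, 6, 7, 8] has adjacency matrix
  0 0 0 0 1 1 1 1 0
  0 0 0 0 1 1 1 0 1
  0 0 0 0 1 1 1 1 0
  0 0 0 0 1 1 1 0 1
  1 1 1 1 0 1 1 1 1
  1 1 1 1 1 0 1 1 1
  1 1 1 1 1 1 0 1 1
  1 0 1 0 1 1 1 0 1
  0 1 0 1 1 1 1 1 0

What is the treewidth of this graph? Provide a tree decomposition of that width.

Treewidth 4.
One such decomposition:
Bags: B1 = {0, 4, 5, 6, 7}  B2 = {4, 5, 6, 7, 8}  B3 = {3, 4, 5, 6, 8}  B4 = {2, 4, 5, 6, 7}  B5 = {1, 4, 5, 6, 8}
Tree: B1–B2, B2–B3, B1–B4, B3–B5

Every bag has size at most 5, so the width is 5 − 1 = 4 and tw(G) ≤ 4. For the lower bound, the 5 vertices {1, 4, 5, 6, 8} are pairwise adjacent, and any tree decomposition puts a clique entirely inside one bag — forcing width ≥ 4. Combining the bounds, tw(G) = 4.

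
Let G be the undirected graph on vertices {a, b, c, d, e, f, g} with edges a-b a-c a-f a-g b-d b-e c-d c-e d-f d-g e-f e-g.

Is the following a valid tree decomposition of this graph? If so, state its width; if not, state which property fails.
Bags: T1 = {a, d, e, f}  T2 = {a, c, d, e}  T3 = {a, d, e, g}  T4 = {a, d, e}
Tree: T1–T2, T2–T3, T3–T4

A tree decomposition must satisfy three properties: every vertex lies in some bag; for every edge, both endpoints lie together in some bag; and for every vertex, the bags containing it form a connected subtree. Here vertex b appears in no bag, so the decomposition is invalid.

No — vertex b appears in no bag.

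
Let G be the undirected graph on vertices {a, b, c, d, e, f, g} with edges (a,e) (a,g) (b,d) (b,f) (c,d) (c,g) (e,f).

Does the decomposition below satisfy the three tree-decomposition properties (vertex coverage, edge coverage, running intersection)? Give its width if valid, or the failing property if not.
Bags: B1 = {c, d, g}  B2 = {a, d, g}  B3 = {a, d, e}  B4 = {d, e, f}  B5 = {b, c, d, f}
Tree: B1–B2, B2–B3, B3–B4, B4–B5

No — bags containing vertex c are not connected in the tree.

A tree decomposition must satisfy three properties: every vertex lies in some bag; for every edge, both endpoints lie together in some bag; and for every vertex, the bags containing it form a connected subtree. Here bags containing vertex c are not connected in the tree, so the decomposition is invalid.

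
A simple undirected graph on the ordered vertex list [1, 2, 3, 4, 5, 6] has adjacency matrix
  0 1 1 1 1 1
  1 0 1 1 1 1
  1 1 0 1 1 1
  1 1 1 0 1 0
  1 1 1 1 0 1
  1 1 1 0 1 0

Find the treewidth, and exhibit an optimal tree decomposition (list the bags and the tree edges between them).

Every bag has size at most 5, so the width is 5 − 1 = 4 and tw(G) ≤ 4. On the other hand G contains the 5-clique {1, 2, 3, 4, 5}. A clique must lie in a single bag of any decomposition, so no decomposition can have width below 4. The upper and lower bounds meet at 4, so that is the treewidth.

Treewidth 4.
One optimal decomposition is:
Bags: B1 = {1, 2, 3, 5, 6}  B2 = {1, 2, 3, 4, 5}
Tree: B1–B2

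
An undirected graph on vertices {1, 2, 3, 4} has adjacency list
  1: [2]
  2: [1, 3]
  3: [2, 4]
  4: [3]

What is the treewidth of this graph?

A width-1 tree decomposition is:
Bags: B1 = {1, 2}  B2 = {2, 3}  B3 = {3, 4}
Tree: B1–B2, B2–B3
Every bag has size at most 2, so the width is 2 − 1 = 1 and tw(G) ≤ 1. Any graph with an edge has treewidth ≥ 1, and G has the edge 1–2. Therefore the treewidth is 1.

1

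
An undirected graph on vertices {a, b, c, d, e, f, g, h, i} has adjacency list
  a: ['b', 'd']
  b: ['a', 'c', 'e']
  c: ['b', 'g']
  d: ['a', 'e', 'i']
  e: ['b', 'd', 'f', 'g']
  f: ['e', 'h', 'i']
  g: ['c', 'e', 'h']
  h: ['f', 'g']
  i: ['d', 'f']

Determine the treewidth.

A width-3 tree decomposition is:
Bags: B1 = {d, f, h, i}  B2 = {d, e, f, h}  B3 = {d, e, g, h}  B4 = {a, d, e, g}  B5 = {a, b, e, g}  B6 = {a, b, c, g}
Tree: B1–B2, B2–B3, B3–B4, B4–B5, B5–B6
The largest bag has 4 vertices, giving width 3; this decomposition certifies tw(G) ≤ 3. For the lower bound: the 4 vertex sets {f,h,i}, {d}, {e}, {a,b,c,g} are disjoint, each induces a connected subgraph, and every pair is joined by at least one edge of G. Contracting each set to a single vertex therefore yields K_{4} as a minor, and since treewidth is minor-monotone, tw(G) ≥ tw(K_{4}) = 3. Therefore the treewidth is 3.

3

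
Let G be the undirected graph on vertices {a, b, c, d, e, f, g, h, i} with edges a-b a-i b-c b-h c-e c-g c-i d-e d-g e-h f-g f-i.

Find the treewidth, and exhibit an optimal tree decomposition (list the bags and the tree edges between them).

Every bag has size at most 4, so the width is 4 − 1 = 3 and tw(G) ≤ 3. For the lower bound: the 4 vertex sets {d,f,g}, {i}, {c}, {a,b,e,h} are disjoint, each induces a connected subgraph, and every pair is joined by at least one edge of G. Contracting each set to a single vertex therefore yields K_{4} as a minor, and since treewidth is minor-monotone, tw(G) ≥ tw(K_{4}) = 3. The upper and lower bounds meet at 3, so that is the treewidth.

Treewidth 3.
One such decomposition:
Bags: B1 = {d, f, g, i}  B2 = {c, d, g, i}  B3 = {c, d, e, i}  B4 = {a, c, e, i}  B5 = {a, b, c, e}  B6 = {a, b, e, h}
Tree: B1–B2, B2–B3, B3–B4, B4–B5, B5–B6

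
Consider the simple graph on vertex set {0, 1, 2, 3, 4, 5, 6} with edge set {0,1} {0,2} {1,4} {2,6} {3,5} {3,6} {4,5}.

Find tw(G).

2

A width-2 tree decomposition is:
Bags: B1 = {1, 4, 5}  B2 = {0, 1, 5}  B3 = {0, 2, 5}  B4 = {2, 5, 6}  B5 = {3, 5, 6}
Tree: B1–B2, B2–B3, B3–B4, B4–B5
Each bag holds 3 vertices, so the decomposition has width 2, which upper-bounds the treewidth. For the lower bound, G contains the cycle 5–4–1–0–2–6–3–5, so G is not a forest; only forests have treewidth ≤ 1, hence tw(G) ≥ 2. The upper and lower bounds meet at 2, so that is the treewidth.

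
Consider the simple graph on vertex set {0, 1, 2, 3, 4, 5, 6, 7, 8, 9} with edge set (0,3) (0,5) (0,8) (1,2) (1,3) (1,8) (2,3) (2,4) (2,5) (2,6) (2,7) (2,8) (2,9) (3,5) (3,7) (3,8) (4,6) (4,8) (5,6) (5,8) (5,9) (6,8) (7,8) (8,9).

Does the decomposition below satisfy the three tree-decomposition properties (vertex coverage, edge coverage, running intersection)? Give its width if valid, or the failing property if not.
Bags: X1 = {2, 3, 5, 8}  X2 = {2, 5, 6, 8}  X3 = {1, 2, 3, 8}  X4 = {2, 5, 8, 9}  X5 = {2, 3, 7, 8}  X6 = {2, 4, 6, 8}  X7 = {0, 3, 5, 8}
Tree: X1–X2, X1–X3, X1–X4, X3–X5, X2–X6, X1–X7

Yes; width 3.

Checking the three conditions: (i) the bags cover all of {0, 1, 2, 3, 4, 5, 6, 7, 8, 9}; (ii) for each edge, some bag contains both endpoints; (iii) the bags containing any fixed vertex form a subtree. All hold, so the decomposition is valid with width 4 − 1 = 3.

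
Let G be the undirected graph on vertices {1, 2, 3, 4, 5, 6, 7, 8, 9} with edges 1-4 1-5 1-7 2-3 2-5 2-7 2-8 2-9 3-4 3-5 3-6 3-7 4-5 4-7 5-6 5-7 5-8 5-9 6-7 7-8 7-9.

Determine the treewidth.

3

A width-3 tree decomposition is:
Bags: B1 = {2, 5, 7, 8}  B2 = {2, 3, 5, 7}  B3 = {2, 5, 7, 9}  B4 = {3, 4, 5, 7}  B5 = {3, 5, 6, 7}  B6 = {1, 4, 5, 7}
Tree: B1–B2, B1–B3, B2–B4, B2–B5, B4–B6
Every bag has size at most 4, so the width is 4 − 1 = 3 and tw(G) ≤ 3. On the other hand G contains the 4-clique {1, 4, 5, 7}. A clique must lie in a single bag of any decomposition, so no decomposition can have width below 3. Therefore the treewidth is 3.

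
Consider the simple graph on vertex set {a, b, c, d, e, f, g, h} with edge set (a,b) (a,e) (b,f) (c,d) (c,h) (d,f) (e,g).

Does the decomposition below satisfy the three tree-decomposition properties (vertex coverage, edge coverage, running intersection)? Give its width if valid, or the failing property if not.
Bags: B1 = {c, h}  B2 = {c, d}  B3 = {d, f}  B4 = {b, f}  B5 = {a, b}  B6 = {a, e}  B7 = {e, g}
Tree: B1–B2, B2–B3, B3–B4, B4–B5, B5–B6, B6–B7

Every vertex of G appears in some bag (union = {a, b, c, d, e, f, g, h}); every edge is covered by a bag; and for each vertex v the set of bags containing v is connected in the bag tree. The decomposition is therefore valid. The largest bag has 2 vertices, so the width is 1.

Yes; width 1.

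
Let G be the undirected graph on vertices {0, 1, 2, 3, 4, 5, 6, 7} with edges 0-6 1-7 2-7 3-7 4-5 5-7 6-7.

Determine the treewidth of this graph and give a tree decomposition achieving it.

Treewidth 1.
Bags: B1 = {6, 7}  B2 = {3, 7}  B3 = {5, 7}  B4 = {2, 7}  B5 = {0, 6}  B6 = {1, 7}  B7 = {4, 5}
Tree: B1–B2, B2–B3, B2–B4, B1–B5, B4–B6, B3–B7

Each bag holds 2 vertices, so the decomposition has width 1, which upper-bounds the treewidth. G has an edge, so its treewidth is at least 1. Combining the bounds, tw(G) = 1.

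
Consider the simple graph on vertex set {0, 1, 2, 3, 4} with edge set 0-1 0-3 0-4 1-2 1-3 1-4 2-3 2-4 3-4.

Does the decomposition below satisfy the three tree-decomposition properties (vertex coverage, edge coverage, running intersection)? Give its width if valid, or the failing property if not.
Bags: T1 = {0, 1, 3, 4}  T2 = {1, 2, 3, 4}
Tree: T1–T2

Checking the three conditions: (i) the bags cover all of {0, 1, 2, 3, 4}; (ii) for each edge, some bag contains both endpoints; (iii) the bags containing any fixed vertex form a subtree. All hold, so the decomposition is valid with width 4 − 1 = 3.

Yes; width 3.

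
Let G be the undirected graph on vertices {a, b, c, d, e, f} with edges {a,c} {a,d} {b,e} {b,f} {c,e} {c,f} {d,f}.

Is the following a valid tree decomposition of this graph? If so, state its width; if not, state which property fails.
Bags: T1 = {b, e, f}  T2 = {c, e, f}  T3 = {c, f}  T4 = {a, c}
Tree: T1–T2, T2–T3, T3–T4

No — vertex d appears in no bag.

A tree decomposition must satisfy three properties: every vertex lies in some bag; for every edge, both endpoints lie together in some bag; and for every vertex, the bags containing it form a connected subtree. Here vertex d appears in no bag, so the decomposition is invalid.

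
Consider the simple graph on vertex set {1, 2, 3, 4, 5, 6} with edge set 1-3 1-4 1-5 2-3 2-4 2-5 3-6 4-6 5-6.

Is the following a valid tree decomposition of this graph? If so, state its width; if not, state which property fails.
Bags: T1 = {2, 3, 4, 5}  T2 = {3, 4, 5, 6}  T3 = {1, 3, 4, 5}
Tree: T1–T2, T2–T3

Yes; width 3.

Checking the three conditions: (i) the bags cover all of {1, 2, 3, 4, 5, 6}; (ii) for each edge, some bag contains both endpoints; (iii) the bags containing any fixed vertex form a subtree. All hold, so the decomposition is valid with width 4 − 1 = 3.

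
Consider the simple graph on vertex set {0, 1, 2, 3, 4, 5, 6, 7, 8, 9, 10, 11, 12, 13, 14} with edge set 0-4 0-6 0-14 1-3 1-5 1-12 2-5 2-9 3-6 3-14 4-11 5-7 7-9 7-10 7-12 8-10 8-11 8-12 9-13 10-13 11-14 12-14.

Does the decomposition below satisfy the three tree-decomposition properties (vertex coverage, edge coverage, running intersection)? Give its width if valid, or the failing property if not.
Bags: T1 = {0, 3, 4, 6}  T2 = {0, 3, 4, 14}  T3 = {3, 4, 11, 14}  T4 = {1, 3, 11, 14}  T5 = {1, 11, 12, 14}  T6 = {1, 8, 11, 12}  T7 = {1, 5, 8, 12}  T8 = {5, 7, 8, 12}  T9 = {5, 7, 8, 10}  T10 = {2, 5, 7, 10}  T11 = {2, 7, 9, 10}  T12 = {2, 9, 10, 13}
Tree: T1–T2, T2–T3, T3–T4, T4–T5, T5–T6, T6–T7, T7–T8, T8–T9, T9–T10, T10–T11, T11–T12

Vertex coverage: the bags together contain {0, 1, 2, 3, 4, 5, 6, 7, 8, 9, 10, 11, 12, 13, 14}, the full vertex set. Edge coverage: each edge of G has both endpoints in at least one bag. Running intersection: for every vertex, the bags containing it form a connected subtree. All three properties hold, so this is a valid tree decomposition of width max|bag| − 1 = 3, and hence tw(G) ≤ 3.

Yes; width 3.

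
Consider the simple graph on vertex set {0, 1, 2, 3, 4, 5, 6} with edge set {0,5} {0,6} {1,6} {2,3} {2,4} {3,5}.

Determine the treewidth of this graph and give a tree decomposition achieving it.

Treewidth 1.
One optimal decomposition is:
Bags: B1 = {2, 4}  B2 = {2, 3}  B3 = {3, 5}  B4 = {0, 5}  B5 = {0, 6}  B6 = {1, 6}
Tree: B1–B2, B2–B3, B3–B4, B4–B5, B5–B6

The largest bag has 2 vertices, giving width 1; this decomposition certifies tw(G) ≤ 1. G has an edge, so its treewidth is at least 1. The upper and lower bounds meet at 1, so that is the treewidth.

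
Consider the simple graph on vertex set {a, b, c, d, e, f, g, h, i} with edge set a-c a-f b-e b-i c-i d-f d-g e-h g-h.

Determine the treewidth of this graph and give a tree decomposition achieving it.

Each bag holds 3 vertices, so the decomposition has width 2, which upper-bounds the treewidth. The edges c–a–f–d–g–h–e–b–i–c form a cycle, so G is not a tree and its treewidth is at least 2. Therefore the treewidth is 2.

Treewidth 2.
One such decomposition:
Bags: B1 = {a, c, f}  B2 = {c, d, f}  B3 = {c, d, g}  B4 = {c, g, h}  B5 = {c, e, h}  B6 = {b, c, e}  B7 = {b, c, i}
Tree: B1–B2, B2–B3, B3–B4, B4–B5, B5–B6, B6–B7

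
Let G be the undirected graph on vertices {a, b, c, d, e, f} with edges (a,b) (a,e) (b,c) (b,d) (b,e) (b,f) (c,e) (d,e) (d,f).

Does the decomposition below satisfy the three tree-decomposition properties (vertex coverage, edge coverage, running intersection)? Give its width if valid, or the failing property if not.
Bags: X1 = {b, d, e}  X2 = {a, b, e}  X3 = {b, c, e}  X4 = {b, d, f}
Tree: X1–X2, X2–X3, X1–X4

Vertex coverage: the bags together contain {a, b, c, d, e, f}, the full vertex set. Edge coverage: each edge of G has both endpoints in at least one bag. Running intersection: for every vertex, the bags containing it form a connected subtree. All three properties hold, so this is a valid tree decomposition of width max|bag| − 1 = 2, and hence tw(G) ≤ 2.

Yes; width 2.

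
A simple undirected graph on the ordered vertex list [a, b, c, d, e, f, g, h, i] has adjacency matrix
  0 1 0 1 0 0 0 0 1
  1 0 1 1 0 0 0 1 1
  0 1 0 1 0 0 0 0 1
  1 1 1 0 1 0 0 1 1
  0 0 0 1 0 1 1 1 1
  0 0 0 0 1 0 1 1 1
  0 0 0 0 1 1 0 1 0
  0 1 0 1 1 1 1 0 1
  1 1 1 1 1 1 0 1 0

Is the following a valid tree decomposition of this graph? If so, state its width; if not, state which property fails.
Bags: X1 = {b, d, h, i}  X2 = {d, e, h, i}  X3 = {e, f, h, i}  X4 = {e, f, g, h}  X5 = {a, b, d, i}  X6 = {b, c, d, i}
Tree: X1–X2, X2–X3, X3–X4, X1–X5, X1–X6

Yes; width 3.

Checking the three conditions: (i) the bags cover all of {a, b, c, d, e, f, g, h, i}; (ii) for each edge, some bag contains both endpoints; (iii) the bags containing any fixed vertex form a subtree. All hold, so the decomposition is valid with width 4 − 1 = 3.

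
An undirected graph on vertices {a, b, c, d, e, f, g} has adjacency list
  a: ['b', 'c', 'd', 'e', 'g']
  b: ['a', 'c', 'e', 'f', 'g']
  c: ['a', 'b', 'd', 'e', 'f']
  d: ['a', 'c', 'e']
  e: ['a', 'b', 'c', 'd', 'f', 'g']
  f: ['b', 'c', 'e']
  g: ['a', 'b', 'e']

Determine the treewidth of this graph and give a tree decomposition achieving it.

Each bag holds 4 vertices, so the decomposition has width 3, which upper-bounds the treewidth. For the lower bound, the 4 vertices {a, c, d, e} are pairwise adjacent, and any tree decomposition puts a clique entirely inside one bag — forcing width ≥ 3. Hence tw(G) = 3 exactly.

Treewidth 3.
One such decomposition:
Bags: B1 = {a, b, c, e}  B2 = {a, b, e, g}  B3 = {a, c, d, e}  B4 = {b, c, e, f}
Tree: B1–B2, B1–B3, B1–B4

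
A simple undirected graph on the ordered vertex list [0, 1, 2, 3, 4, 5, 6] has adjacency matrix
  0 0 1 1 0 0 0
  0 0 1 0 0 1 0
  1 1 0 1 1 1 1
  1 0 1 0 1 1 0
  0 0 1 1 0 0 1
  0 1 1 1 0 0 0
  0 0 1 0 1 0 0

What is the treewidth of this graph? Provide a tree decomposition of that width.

Every bag has size at most 3, so the width is 3 − 1 = 2 and tw(G) ≤ 2. For the lower bound, the 3 vertices {1, 2, 5} are pairwise adjacent, and any tree decomposition puts a clique entirely inside one bag — forcing width ≥ 2. Combining the bounds, tw(G) = 2.

Treewidth 2.
One such decomposition:
Bags: B1 = {2, 3, 4}  B2 = {2, 3, 5}  B3 = {1, 2, 5}  B4 = {0, 2, 3}  B5 = {2, 4, 6}
Tree: B1–B2, B2–B3, B2–B4, B1–B5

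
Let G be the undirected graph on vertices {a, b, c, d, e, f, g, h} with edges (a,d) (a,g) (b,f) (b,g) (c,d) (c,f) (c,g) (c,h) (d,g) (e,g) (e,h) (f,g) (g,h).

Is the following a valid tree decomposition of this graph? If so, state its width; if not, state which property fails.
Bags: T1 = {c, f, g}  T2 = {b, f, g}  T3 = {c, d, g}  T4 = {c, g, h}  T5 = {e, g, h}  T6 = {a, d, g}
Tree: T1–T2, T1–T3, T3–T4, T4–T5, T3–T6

Checking the three conditions: (i) the bags cover all of {a, b, c, d, e, f, g, h}; (ii) for each edge, some bag contains both endpoints; (iii) the bags containing any fixed vertex form a subtree. All hold, so the decomposition is valid with width 3 − 1 = 2.

Yes; width 2.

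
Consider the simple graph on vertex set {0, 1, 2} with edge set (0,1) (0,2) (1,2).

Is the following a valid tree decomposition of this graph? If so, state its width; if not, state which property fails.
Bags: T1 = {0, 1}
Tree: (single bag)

A tree decomposition must satisfy three properties: every vertex lies in some bag; for every edge, both endpoints lie together in some bag; and for every vertex, the bags containing it form a connected subtree. Here vertex 2 appears in no bag, so the decomposition is invalid.

No — vertex 2 appears in no bag.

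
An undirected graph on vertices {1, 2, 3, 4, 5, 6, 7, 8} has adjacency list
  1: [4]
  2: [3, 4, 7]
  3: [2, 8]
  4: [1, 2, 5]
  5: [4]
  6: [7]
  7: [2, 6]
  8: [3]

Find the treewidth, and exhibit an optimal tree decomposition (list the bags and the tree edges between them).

Treewidth 1.
One optimal decomposition is:
Bags: B1 = {2, 7}  B2 = {2, 4}  B3 = {4, 5}  B4 = {2, 3}  B5 = {6, 7}  B6 = {3, 8}  B7 = {1, 4}
Tree: B1–B2, B2–B3, B1–B4, B1–B5, B4–B6, B3–B7

Each bag holds 2 vertices, so the decomposition has width 1, which upper-bounds the treewidth. G has an edge, so its treewidth is at least 1. The upper and lower bounds meet at 1, so that is the treewidth.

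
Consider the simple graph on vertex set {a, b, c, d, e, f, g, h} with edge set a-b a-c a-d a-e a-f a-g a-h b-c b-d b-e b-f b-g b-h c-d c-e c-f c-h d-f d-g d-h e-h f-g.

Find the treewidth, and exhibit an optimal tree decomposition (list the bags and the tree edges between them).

Treewidth 4.
One optimal decomposition is:
Bags: B1 = {a, b, c, e, h}  B2 = {a, b, c, d, h}  B3 = {a, b, c, d, f}  B4 = {a, b, d, f, g}
Tree: B1–B2, B2–B3, B3–B4

Each bag holds 5 vertices, so the decomposition has width 4, which upper-bounds the treewidth. Conversely, {a, b, d, f, g} is a clique of size 5, and the vertices of any clique must share a bag in every tree decomposition; so some bag has ≥ 5 vertices and tw(G) ≥ 4. Therefore the treewidth is 4.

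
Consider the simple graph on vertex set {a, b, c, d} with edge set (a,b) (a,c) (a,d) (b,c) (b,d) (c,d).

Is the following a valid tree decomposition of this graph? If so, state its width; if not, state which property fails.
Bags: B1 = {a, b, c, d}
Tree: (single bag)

Vertex coverage: the bags together contain {a, b, c, d}, the full vertex set. Edge coverage: each edge of G has both endpoints in at least one bag. Running intersection: for every vertex, the bags containing it form a connected subtree. All three properties hold, so this is a valid tree decomposition of width max|bag| − 1 = 3, and hence tw(G) ≤ 3.

Yes; width 3.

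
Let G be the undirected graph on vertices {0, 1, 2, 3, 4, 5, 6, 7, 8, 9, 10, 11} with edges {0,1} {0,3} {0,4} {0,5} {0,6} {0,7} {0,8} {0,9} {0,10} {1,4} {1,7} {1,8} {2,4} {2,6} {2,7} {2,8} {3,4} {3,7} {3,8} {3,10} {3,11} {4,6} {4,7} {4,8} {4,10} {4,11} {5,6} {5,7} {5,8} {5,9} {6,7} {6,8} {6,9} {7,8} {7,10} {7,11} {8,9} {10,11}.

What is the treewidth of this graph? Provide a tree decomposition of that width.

Every bag has size at most 5, so the width is 5 − 1 = 4 and tw(G) ≤ 4. On the other hand G contains the 5-clique {0, 5, 6, 8, 9}. A clique must lie in a single bag of any decomposition, so no decomposition can have width below 4. Therefore the treewidth is 4.

Treewidth 4.
Bags: B1 = {0, 1, 4, 7, 8}  B2 = {0, 4, 6, 7, 8}  B3 = {0, 5, 6, 7, 8}  B4 = {0, 3, 4, 7, 8}  B5 = {0, 3, 4, 7, 10}  B6 = {3, 4, 7, 10, 11}  B7 = {2, 4, 6, 7, 8}  B8 = {0, 5, 6, 8, 9}
Tree: B1–B2, B2–B3, B1–B4, B4–B5, B5–B6, B2–B7, B3–B8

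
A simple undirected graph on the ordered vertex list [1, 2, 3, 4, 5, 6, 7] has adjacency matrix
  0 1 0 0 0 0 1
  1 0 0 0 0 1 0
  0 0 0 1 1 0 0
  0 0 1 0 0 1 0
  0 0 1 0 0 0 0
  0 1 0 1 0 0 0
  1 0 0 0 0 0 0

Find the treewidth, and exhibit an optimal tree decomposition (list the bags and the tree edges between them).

Treewidth 1.
One optimal decomposition is:
Bags: B1 = {1, 7}  B2 = {1, 2}  B3 = {2, 6}  B4 = {4, 6}  B5 = {3, 4}  B6 = {3, 5}
Tree: B1–B2, B2–B3, B3–B4, B4–B5, B5–B6

Each bag holds 2 vertices, so the decomposition has width 1, which upper-bounds the treewidth. Since G has at least one edge (e.g. 7–1), it is not an edgeless graph, so tw(G) ≥ 1. Therefore the treewidth is 1.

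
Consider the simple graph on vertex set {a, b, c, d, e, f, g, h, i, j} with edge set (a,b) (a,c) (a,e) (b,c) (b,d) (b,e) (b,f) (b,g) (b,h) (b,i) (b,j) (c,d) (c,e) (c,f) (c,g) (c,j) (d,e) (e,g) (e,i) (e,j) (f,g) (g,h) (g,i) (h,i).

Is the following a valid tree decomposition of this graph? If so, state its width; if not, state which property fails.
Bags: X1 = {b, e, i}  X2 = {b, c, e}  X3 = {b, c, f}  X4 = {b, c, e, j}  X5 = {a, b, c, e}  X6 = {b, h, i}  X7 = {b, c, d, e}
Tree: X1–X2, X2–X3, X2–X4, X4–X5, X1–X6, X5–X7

A tree decomposition must satisfy three properties: every vertex lies in some bag; for every edge, both endpoints lie together in some bag; and for every vertex, the bags containing it form a connected subtree. Here vertex g appears in no bag, so the decomposition is invalid.

No — vertex g appears in no bag.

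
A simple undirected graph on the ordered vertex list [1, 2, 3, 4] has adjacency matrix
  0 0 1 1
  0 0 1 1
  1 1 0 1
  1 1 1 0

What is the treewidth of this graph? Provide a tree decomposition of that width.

Every bag has size at most 3, so the width is 3 − 1 = 2 and tw(G) ≤ 2. On the other hand G contains the 3-clique {1, 3, 4}. A clique must lie in a single bag of any decomposition, so no decomposition can have width below 2. Combining the bounds, tw(G) = 2.

Treewidth 2.
One optimal decomposition is:
Bags: B1 = {1, 3, 4}  B2 = {2, 3, 4}
Tree: B1–B2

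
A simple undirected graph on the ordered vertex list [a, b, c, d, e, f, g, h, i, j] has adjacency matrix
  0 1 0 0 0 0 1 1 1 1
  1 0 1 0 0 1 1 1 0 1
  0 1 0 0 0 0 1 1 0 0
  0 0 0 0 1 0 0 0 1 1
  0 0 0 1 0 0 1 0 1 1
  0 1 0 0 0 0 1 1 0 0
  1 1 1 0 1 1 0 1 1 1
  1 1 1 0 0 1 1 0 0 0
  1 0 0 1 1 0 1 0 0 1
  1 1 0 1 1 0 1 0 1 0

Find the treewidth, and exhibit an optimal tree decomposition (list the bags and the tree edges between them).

Every bag has size at most 4, so the width is 4 − 1 = 3 and tw(G) ≤ 3. Conversely, {d, e, i, j} is a clique of size 4, and the vertices of any clique must share a bag in every tree decomposition; so some bag has ≥ 4 vertices and tw(G) ≥ 3. Hence tw(G) = 3 exactly.

Treewidth 3.
One such decomposition:
Bags: B1 = {a, b, g, h}  B2 = {b, f, g, h}  B3 = {a, b, g, j}  B4 = {a, g, i, j}  B5 = {b, c, g, h}  B6 = {e, g, i, j}  B7 = {d, e, i, j}
Tree: B1–B2, B1–B3, B3–B4, B1–B5, B4–B6, B6–B7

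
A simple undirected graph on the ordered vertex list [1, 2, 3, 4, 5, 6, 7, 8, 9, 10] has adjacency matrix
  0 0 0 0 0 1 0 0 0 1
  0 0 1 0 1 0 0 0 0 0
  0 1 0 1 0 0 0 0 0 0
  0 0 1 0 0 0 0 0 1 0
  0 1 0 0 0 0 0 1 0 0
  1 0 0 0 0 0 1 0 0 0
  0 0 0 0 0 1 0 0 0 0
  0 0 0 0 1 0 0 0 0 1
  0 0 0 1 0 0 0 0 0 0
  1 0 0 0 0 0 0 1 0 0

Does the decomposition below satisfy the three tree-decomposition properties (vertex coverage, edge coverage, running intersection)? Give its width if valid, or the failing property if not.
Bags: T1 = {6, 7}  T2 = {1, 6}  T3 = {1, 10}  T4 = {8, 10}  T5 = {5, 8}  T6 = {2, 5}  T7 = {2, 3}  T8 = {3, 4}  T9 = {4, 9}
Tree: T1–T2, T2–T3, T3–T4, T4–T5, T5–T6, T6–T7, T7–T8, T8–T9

Yes; width 1.

Vertex coverage: the bags together contain {1, 2, 3, 4, 5, 6, 7, 8, 9, 10}, the full vertex set. Edge coverage: each edge of G has both endpoints in at least one bag. Running intersection: for every vertex, the bags containing it form a connected subtree. All three properties hold, so this is a valid tree decomposition of width max|bag| − 1 = 1, and hence tw(G) ≤ 1.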